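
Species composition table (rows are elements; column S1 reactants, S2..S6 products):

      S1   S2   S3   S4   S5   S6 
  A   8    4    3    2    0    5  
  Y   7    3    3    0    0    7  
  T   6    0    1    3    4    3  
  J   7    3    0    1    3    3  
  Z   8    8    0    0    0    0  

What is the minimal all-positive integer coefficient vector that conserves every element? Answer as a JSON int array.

Coefficients: [5, 5, 2, 2, 4, 2]

A: 5·8 = 40 | 5·4+2·3+2·2+4·0+2·5 = 40
Y: 5·7 = 35 | 5·3+2·3+2·0+4·0+2·7 = 35
T: 5·6 = 30 | 5·0+2·1+2·3+4·4+2·3 = 30
J: 5·7 = 35 | 5·3+2·0+2·1+4·3+2·3 = 35
Z: 5·8 = 40 | 5·8+2·0+2·0+4·0+2·0 = 40
gcd(5,5,2,2,4,2) = 1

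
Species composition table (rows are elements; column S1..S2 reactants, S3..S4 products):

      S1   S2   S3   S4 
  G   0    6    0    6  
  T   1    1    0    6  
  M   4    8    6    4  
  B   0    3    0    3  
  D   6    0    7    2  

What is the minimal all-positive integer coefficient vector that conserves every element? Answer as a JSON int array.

Coefficients: [5, 1, 4, 1]

G: 5·0+1·6 = 6 | 4·0+1·6 = 6
T: 5·1+1·1 = 6 | 4·0+1·6 = 6
M: 5·4+1·8 = 28 | 4·6+1·4 = 28
B: 5·0+1·3 = 3 | 4·0+1·3 = 3
D: 5·6+1·0 = 30 | 4·7+1·2 = 30
gcd(5,1,4,1) = 1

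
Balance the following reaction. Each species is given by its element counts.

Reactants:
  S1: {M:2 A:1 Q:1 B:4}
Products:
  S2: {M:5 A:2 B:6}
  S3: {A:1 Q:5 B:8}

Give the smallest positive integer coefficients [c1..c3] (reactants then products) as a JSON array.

M: 5·2 = 10 | 2·5+1·0 = 10
A: 5·1 = 5 | 2·2+1·1 = 5
Q: 5·1 = 5 | 2·0+1·5 = 5
B: 5·4 = 20 | 2·6+1·8 = 20
gcd(5,2,1) = 1

Coefficients: [5, 2, 1]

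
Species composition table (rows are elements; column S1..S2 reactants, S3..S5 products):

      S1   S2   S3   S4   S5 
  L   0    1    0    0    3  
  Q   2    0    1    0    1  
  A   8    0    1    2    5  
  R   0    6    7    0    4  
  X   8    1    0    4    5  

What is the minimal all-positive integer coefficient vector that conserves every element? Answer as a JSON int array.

Coefficients: [3, 6, 4, 5, 2]

L: 3·0+6·1 = 6 | 4·0+5·0+2·3 = 6
Q: 3·2+6·0 = 6 | 4·1+5·0+2·1 = 6
A: 3·8+6·0 = 24 | 4·1+5·2+2·5 = 24
R: 3·0+6·6 = 36 | 4·7+5·0+2·4 = 36
X: 3·8+6·1 = 30 | 4·0+5·4+2·5 = 30
gcd(3,6,4,5,2) = 1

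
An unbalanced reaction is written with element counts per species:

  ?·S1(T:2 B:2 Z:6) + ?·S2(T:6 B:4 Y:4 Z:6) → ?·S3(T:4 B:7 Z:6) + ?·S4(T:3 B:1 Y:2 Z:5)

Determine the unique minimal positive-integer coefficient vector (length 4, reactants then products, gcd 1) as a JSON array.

Coefficients: [4, 3, 2, 6]

T: 4·2+3·6 = 26 | 2·4+6·3 = 26
B: 4·2+3·4 = 20 | 2·7+6·1 = 20
Y: 4·0+3·4 = 12 | 2·0+6·2 = 12
Z: 4·6+3·6 = 42 | 2·6+6·5 = 42
gcd(4,3,2,6) = 1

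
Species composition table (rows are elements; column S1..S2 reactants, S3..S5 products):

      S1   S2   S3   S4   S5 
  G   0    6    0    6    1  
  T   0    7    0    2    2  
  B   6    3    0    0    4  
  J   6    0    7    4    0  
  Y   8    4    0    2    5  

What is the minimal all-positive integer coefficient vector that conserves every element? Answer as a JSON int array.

G: 3·0+2·6 = 12 | 2·0+1·6+6·1 = 12
T: 3·0+2·7 = 14 | 2·0+1·2+6·2 = 14
B: 3·6+2·3 = 24 | 2·0+1·0+6·4 = 24
J: 3·6+2·0 = 18 | 2·7+1·4+6·0 = 18
Y: 3·8+2·4 = 32 | 2·0+1·2+6·5 = 32
gcd(3,2,2,1,6) = 1

Coefficients: [3, 2, 2, 1, 6]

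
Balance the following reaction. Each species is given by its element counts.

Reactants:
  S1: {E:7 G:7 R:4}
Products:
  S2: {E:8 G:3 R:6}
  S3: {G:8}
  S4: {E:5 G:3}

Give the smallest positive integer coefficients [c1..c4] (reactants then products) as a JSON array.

Coefficients: [6, 4, 3, 2]

E: 6·7 = 42 | 4·8+3·0+2·5 = 42
G: 6·7 = 42 | 4·3+3·8+2·3 = 42
R: 6·4 = 24 | 4·6+3·0+2·0 = 24
gcd(6,4,3,2) = 1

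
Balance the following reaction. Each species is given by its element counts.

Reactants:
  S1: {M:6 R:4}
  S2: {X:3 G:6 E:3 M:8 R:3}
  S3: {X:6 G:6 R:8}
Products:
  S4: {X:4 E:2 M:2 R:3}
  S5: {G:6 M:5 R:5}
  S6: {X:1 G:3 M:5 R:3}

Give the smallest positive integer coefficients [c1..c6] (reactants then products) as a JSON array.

X: 5·0+4·3+3·6 = 30 | 6·4+4·0+6·1 = 30
G: 5·0+4·6+3·6 = 42 | 6·0+4·6+6·3 = 42
E: 5·0+4·3+3·0 = 12 | 6·2+4·0+6·0 = 12
M: 5·6+4·8+3·0 = 62 | 6·2+4·5+6·5 = 62
R: 5·4+4·3+3·8 = 56 | 6·3+4·5+6·3 = 56
gcd(5,4,3,6,4,6) = 1

Coefficients: [5, 4, 3, 6, 4, 6]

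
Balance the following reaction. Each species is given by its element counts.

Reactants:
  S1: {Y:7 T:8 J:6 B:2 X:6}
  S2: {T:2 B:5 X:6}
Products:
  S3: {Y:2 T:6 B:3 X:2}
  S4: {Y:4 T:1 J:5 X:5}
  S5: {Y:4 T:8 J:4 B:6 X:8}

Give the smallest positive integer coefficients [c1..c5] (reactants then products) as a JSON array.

Y: 4·7+2·0 = 28 | 4·2+4·4+1·4 = 28
T: 4·8+2·2 = 36 | 4·6+4·1+1·8 = 36
J: 4·6+2·0 = 24 | 4·0+4·5+1·4 = 24
B: 4·2+2·5 = 18 | 4·3+4·0+1·6 = 18
X: 4·6+2·6 = 36 | 4·2+4·5+1·8 = 36
gcd(4,2,4,4,1) = 1

Coefficients: [4, 2, 4, 4, 1]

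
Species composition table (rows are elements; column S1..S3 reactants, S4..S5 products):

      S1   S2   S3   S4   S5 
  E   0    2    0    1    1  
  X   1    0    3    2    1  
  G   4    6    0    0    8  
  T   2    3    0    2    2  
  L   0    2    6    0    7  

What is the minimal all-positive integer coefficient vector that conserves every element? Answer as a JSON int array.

E: 3·0+6·2+5·0 = 12 | 6·1+6·1 = 12
X: 3·1+6·0+5·3 = 18 | 6·2+6·1 = 18
G: 3·4+6·6+5·0 = 48 | 6·0+6·8 = 48
T: 3·2+6·3+5·0 = 24 | 6·2+6·2 = 24
L: 3·0+6·2+5·6 = 42 | 6·0+6·7 = 42
gcd(3,6,5,6,6) = 1

Coefficients: [3, 6, 5, 6, 6]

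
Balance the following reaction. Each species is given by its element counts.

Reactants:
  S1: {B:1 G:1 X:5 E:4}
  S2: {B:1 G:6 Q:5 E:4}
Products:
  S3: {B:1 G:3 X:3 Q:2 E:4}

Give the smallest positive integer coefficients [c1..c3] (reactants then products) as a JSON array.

B: 3·1+2·1 = 5 | 5·1 = 5
G: 3·1+2·6 = 15 | 5·3 = 15
X: 3·5+2·0 = 15 | 5·3 = 15
Q: 3·0+2·5 = 10 | 5·2 = 10
E: 3·4+2·4 = 20 | 5·4 = 20
gcd(3,2,5) = 1

Coefficients: [3, 2, 5]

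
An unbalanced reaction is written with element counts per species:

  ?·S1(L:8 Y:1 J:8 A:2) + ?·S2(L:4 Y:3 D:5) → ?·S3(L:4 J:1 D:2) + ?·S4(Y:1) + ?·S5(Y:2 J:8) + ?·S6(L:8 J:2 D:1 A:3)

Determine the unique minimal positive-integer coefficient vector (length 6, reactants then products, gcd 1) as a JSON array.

L: 3·8+2·4 = 32 | 4·4+5·0+2·0+2·8 = 32
Y: 3·1+2·3 = 9 | 4·0+5·1+2·2+2·0 = 9
J: 3·8+2·0 = 24 | 4·1+5·0+2·8+2·2 = 24
D: 3·0+2·5 = 10 | 4·2+5·0+2·0+2·1 = 10
A: 3·2+2·0 = 6 | 4·0+5·0+2·0+2·3 = 6
gcd(3,2,4,5,2,2) = 1

Coefficients: [3, 2, 4, 5, 2, 2]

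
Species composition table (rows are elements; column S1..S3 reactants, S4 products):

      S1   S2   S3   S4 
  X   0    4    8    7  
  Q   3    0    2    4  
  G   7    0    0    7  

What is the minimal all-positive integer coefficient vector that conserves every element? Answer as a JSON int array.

Coefficients: [4, 3, 2, 4]

X: 4·0+3·4+2·8 = 28 | 4·7 = 28
Q: 4·3+3·0+2·2 = 16 | 4·4 = 16
G: 4·7+3·0+2·0 = 28 | 4·7 = 28
gcd(4,3,2,4) = 1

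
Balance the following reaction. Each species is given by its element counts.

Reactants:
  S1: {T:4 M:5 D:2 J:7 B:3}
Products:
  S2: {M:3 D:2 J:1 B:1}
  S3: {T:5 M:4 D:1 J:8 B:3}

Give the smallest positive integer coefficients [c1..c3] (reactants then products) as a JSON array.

T: 5·4 = 20 | 3·0+4·5 = 20
M: 5·5 = 25 | 3·3+4·4 = 25
D: 5·2 = 10 | 3·2+4·1 = 10
J: 5·7 = 35 | 3·1+4·8 = 35
B: 5·3 = 15 | 3·1+4·3 = 15
gcd(5,3,4) = 1

Coefficients: [5, 3, 4]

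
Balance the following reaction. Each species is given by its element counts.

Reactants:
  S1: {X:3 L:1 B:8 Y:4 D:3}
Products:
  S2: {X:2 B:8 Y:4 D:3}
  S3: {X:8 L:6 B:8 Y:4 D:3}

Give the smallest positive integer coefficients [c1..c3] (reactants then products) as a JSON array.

Coefficients: [6, 5, 1]

X: 6·3 = 18 | 5·2+1·8 = 18
L: 6·1 = 6 | 5·0+1·6 = 6
B: 6·8 = 48 | 5·8+1·8 = 48
Y: 6·4 = 24 | 5·4+1·4 = 24
D: 6·3 = 18 | 5·3+1·3 = 18
gcd(6,5,1) = 1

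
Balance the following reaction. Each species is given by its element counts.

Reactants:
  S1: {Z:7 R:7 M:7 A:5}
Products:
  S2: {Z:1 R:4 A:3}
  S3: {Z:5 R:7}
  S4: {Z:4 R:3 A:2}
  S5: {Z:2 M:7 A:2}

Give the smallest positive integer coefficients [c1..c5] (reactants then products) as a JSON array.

Z: 5·7 = 35 | 3·1+2·5+3·4+5·2 = 35
R: 5·7 = 35 | 3·4+2·7+3·3+5·0 = 35
M: 5·7 = 35 | 3·0+2·0+3·0+5·7 = 35
A: 5·5 = 25 | 3·3+2·0+3·2+5·2 = 25
gcd(5,3,2,3,5) = 1

Coefficients: [5, 3, 2, 3, 5]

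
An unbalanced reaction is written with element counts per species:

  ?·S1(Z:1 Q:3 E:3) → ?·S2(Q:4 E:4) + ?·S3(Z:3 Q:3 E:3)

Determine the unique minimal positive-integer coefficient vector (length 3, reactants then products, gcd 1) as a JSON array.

Z: 6·1 = 6 | 3·0+2·3 = 6
Q: 6·3 = 18 | 3·4+2·3 = 18
E: 6·3 = 18 | 3·4+2·3 = 18
gcd(6,3,2) = 1

Coefficients: [6, 3, 2]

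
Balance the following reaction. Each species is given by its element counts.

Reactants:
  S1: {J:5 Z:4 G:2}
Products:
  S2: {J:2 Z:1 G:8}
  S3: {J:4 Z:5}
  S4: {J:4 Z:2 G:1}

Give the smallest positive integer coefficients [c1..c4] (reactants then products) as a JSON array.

Coefficients: [6, 1, 3, 4]

J: 6·5 = 30 | 1·2+3·4+4·4 = 30
Z: 6·4 = 24 | 1·1+3·5+4·2 = 24
G: 6·2 = 12 | 1·8+3·0+4·1 = 12
gcd(6,1,3,4) = 1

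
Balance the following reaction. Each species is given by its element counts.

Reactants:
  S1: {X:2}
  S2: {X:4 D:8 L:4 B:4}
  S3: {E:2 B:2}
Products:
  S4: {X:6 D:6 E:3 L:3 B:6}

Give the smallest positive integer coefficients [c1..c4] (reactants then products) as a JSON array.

X: 6·2+3·4+6·0 = 24 | 4·6 = 24
D: 6·0+3·8+6·0 = 24 | 4·6 = 24
E: 6·0+3·0+6·2 = 12 | 4·3 = 12
L: 6·0+3·4+6·0 = 12 | 4·3 = 12
B: 6·0+3·4+6·2 = 24 | 4·6 = 24
gcd(6,3,6,4) = 1

Coefficients: [6, 3, 6, 4]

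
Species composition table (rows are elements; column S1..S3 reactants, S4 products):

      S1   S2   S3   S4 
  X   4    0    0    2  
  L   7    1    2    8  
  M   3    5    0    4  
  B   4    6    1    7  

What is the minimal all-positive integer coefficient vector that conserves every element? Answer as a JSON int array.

X: 1·4+1·0+4·0 = 4 | 2·2 = 4
L: 1·7+1·1+4·2 = 16 | 2·8 = 16
M: 1·3+1·5+4·0 = 8 | 2·4 = 8
B: 1·4+1·6+4·1 = 14 | 2·7 = 14
gcd(1,1,4,2) = 1

Coefficients: [1, 1, 4, 2]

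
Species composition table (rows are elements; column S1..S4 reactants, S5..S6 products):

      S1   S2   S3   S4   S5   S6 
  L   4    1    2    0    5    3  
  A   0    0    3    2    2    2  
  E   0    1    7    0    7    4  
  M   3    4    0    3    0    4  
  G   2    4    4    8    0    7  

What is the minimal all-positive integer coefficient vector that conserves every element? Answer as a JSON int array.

Coefficients: [3, 3, 4, 1, 1, 6]

L: 3·4+3·1+4·2+1·0 = 23 | 1·5+6·3 = 23
A: 3·0+3·0+4·3+1·2 = 14 | 1·2+6·2 = 14
E: 3·0+3·1+4·7+1·0 = 31 | 1·7+6·4 = 31
M: 3·3+3·4+4·0+1·3 = 24 | 1·0+6·4 = 24
G: 3·2+3·4+4·4+1·8 = 42 | 1·0+6·7 = 42
gcd(3,3,4,1,1,6) = 1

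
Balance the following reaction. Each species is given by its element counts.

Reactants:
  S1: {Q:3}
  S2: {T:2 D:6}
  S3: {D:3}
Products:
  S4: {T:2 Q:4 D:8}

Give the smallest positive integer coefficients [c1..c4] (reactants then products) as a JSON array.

T: 4·0+3·2+2·0 = 6 | 3·2 = 6
Q: 4·3+3·0+2·0 = 12 | 3·4 = 12
D: 4·0+3·6+2·3 = 24 | 3·8 = 24
gcd(4,3,2,3) = 1

Coefficients: [4, 3, 2, 3]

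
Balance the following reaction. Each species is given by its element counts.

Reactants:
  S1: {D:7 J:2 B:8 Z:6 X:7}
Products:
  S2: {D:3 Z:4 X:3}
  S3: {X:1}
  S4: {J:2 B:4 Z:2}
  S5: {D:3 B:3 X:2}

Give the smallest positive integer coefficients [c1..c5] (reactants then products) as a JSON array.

Coefficients: [3, 3, 4, 3, 4]

D: 3·7 = 21 | 3·3+4·0+3·0+4·3 = 21
J: 3·2 = 6 | 3·0+4·0+3·2+4·0 = 6
B: 3·8 = 24 | 3·0+4·0+3·4+4·3 = 24
Z: 3·6 = 18 | 3·4+4·0+3·2+4·0 = 18
X: 3·7 = 21 | 3·3+4·1+3·0+4·2 = 21
gcd(3,3,4,3,4) = 1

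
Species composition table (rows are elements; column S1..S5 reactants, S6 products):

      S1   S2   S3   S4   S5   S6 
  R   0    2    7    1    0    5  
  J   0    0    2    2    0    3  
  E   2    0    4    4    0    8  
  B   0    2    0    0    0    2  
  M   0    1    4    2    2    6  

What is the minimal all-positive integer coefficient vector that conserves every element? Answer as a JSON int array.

R: 4·0+4·2+1·7+5·1+3·0 = 20 | 4·5 = 20
J: 4·0+4·0+1·2+5·2+3·0 = 12 | 4·3 = 12
E: 4·2+4·0+1·4+5·4+3·0 = 32 | 4·8 = 32
B: 4·0+4·2+1·0+5·0+3·0 = 8 | 4·2 = 8
M: 4·0+4·1+1·4+5·2+3·2 = 24 | 4·6 = 24
gcd(4,4,1,5,3,4) = 1

Coefficients: [4, 4, 1, 5, 3, 4]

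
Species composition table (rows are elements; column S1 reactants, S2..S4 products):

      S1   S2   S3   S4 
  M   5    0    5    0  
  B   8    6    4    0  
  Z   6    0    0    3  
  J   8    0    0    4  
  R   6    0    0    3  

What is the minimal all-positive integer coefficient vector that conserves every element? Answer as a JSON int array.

M: 3·5 = 15 | 2·0+3·5+6·0 = 15
B: 3·8 = 24 | 2·6+3·4+6·0 = 24
Z: 3·6 = 18 | 2·0+3·0+6·3 = 18
J: 3·8 = 24 | 2·0+3·0+6·4 = 24
R: 3·6 = 18 | 2·0+3·0+6·3 = 18
gcd(3,2,3,6) = 1

Coefficients: [3, 2, 3, 6]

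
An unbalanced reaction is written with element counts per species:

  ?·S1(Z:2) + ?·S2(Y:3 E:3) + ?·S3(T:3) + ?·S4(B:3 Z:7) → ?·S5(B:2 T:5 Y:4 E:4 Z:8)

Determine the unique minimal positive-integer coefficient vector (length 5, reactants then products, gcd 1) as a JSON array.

Coefficients: [5, 4, 5, 2, 3]

B: 5·0+4·0+5·0+2·3 = 6 | 3·2 = 6
T: 5·0+4·0+5·3+2·0 = 15 | 3·5 = 15
Y: 5·0+4·3+5·0+2·0 = 12 | 3·4 = 12
E: 5·0+4·3+5·0+2·0 = 12 | 3·4 = 12
Z: 5·2+4·0+5·0+2·7 = 24 | 3·8 = 24
gcd(5,4,5,2,3) = 1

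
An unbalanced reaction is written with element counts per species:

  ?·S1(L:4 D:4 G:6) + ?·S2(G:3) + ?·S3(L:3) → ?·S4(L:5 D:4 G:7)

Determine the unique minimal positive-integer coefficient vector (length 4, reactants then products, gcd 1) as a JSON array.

Coefficients: [3, 1, 1, 3]

L: 3·4+1·0+1·3 = 15 | 3·5 = 15
D: 3·4+1·0+1·0 = 12 | 3·4 = 12
G: 3·6+1·3+1·0 = 21 | 3·7 = 21
gcd(3,1,1,3) = 1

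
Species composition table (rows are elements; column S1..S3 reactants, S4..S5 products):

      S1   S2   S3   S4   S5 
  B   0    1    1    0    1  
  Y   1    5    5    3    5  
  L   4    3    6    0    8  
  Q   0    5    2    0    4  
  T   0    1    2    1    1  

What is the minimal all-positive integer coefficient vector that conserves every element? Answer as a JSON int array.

B: 3·0+2·1+1·1 = 3 | 1·0+3·1 = 3
Y: 3·1+2·5+1·5 = 18 | 1·3+3·5 = 18
L: 3·4+2·3+1·6 = 24 | 1·0+3·8 = 24
Q: 3·0+2·5+1·2 = 12 | 1·0+3·4 = 12
T: 3·0+2·1+1·2 = 4 | 1·1+3·1 = 4
gcd(3,2,1,1,3) = 1

Coefficients: [3, 2, 1, 1, 3]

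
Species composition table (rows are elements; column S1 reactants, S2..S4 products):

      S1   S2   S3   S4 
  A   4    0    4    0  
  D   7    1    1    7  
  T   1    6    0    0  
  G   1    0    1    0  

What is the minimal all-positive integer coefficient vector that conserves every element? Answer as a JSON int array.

A: 6·4 = 24 | 1·0+6·4+5·0 = 24
D: 6·7 = 42 | 1·1+6·1+5·7 = 42
T: 6·1 = 6 | 1·6+6·0+5·0 = 6
G: 6·1 = 6 | 1·0+6·1+5·0 = 6
gcd(6,1,6,5) = 1

Coefficients: [6, 1, 6, 5]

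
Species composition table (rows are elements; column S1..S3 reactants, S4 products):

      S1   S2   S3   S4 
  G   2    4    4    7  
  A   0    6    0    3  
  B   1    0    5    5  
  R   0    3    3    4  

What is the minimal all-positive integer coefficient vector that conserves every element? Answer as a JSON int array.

G: 5·2+3·4+5·4 = 42 | 6·7 = 42
A: 5·0+3·6+5·0 = 18 | 6·3 = 18
B: 5·1+3·0+5·5 = 30 | 6·5 = 30
R: 5·0+3·3+5·3 = 24 | 6·4 = 24
gcd(5,3,5,6) = 1

Coefficients: [5, 3, 5, 6]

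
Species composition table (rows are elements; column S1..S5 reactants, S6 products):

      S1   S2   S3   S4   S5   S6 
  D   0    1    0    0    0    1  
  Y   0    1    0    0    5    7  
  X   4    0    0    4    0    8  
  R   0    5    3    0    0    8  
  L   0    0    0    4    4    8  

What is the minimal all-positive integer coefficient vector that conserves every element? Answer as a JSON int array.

D: 6·0+5·1+5·0+4·0+6·0 = 5 | 5·1 = 5
Y: 6·0+5·1+5·0+4·0+6·5 = 35 | 5·7 = 35
X: 6·4+5·0+5·0+4·4+6·0 = 40 | 5·8 = 40
R: 6·0+5·5+5·3+4·0+6·0 = 40 | 5·8 = 40
L: 6·0+5·0+5·0+4·4+6·4 = 40 | 5·8 = 40
gcd(6,5,5,4,6,5) = 1

Coefficients: [6, 5, 5, 4, 6, 5]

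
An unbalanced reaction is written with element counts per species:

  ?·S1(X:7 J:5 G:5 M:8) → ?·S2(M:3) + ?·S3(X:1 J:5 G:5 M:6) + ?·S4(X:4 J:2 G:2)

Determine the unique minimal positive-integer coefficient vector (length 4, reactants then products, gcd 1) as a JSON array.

X: 3·7 = 21 | 6·0+1·1+5·4 = 21
J: 3·5 = 15 | 6·0+1·5+5·2 = 15
G: 3·5 = 15 | 6·0+1·5+5·2 = 15
M: 3·8 = 24 | 6·3+1·6+5·0 = 24
gcd(3,6,1,5) = 1

Coefficients: [3, 6, 1, 5]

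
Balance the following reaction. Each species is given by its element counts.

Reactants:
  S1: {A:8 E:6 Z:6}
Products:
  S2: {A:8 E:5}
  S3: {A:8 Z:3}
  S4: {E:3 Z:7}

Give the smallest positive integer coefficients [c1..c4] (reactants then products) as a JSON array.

A: 4·8 = 32 | 3·8+1·8+3·0 = 32
E: 4·6 = 24 | 3·5+1·0+3·3 = 24
Z: 4·6 = 24 | 3·0+1·3+3·7 = 24
gcd(4,3,1,3) = 1

Coefficients: [4, 3, 1, 3]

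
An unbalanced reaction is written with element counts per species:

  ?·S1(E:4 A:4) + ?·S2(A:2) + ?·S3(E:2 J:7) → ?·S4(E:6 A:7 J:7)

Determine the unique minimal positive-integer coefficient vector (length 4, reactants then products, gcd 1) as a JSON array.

E: 2·4+3·0+2·2 = 12 | 2·6 = 12
A: 2·4+3·2+2·0 = 14 | 2·7 = 14
J: 2·0+3·0+2·7 = 14 | 2·7 = 14
gcd(2,3,2,2) = 1

Coefficients: [2, 3, 2, 2]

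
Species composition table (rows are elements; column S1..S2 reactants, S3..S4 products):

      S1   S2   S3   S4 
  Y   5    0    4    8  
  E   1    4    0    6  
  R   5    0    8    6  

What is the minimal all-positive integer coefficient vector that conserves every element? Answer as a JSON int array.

Coefficients: [4, 2, 1, 2]

Y: 4·5+2·0 = 20 | 1·4+2·8 = 20
E: 4·1+2·4 = 12 | 1·0+2·6 = 12
R: 4·5+2·0 = 20 | 1·8+2·6 = 20
gcd(4,2,1,2) = 1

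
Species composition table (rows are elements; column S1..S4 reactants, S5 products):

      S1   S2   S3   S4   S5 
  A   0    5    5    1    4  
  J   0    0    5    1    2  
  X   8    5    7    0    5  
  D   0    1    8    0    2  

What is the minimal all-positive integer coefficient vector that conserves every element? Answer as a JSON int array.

Coefficients: [1, 2, 1, 5, 5]

A: 1·0+2·5+1·5+5·1 = 20 | 5·4 = 20
J: 1·0+2·0+1·5+5·1 = 10 | 5·2 = 10
X: 1·8+2·5+1·7+5·0 = 25 | 5·5 = 25
D: 1·0+2·1+1·8+5·0 = 10 | 5·2 = 10
gcd(1,2,1,5,5) = 1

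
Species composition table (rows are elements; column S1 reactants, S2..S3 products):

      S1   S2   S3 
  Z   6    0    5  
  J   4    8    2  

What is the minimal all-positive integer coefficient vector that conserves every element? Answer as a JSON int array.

Z: 5·6 = 30 | 1·0+6·5 = 30
J: 5·4 = 20 | 1·8+6·2 = 20
gcd(5,1,6) = 1

Coefficients: [5, 1, 6]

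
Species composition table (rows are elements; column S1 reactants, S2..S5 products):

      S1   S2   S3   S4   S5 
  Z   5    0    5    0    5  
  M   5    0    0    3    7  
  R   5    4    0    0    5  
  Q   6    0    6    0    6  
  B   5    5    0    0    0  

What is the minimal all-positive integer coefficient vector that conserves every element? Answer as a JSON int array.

Coefficients: [5, 5, 4, 6, 1]

Z: 5·5 = 25 | 5·0+4·5+6·0+1·5 = 25
M: 5·5 = 25 | 5·0+4·0+6·3+1·7 = 25
R: 5·5 = 25 | 5·4+4·0+6·0+1·5 = 25
Q: 5·6 = 30 | 5·0+4·6+6·0+1·6 = 30
B: 5·5 = 25 | 5·5+4·0+6·0+1·0 = 25
gcd(5,5,4,6,1) = 1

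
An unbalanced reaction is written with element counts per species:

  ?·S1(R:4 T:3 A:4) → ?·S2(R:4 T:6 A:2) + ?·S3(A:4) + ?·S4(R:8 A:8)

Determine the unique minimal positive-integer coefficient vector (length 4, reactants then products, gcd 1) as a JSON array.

R: 4·4 = 16 | 2·4+1·0+1·8 = 16
T: 4·3 = 12 | 2·6+1·0+1·0 = 12
A: 4·4 = 16 | 2·2+1·4+1·8 = 16
gcd(4,2,1,1) = 1

Coefficients: [4, 2, 1, 1]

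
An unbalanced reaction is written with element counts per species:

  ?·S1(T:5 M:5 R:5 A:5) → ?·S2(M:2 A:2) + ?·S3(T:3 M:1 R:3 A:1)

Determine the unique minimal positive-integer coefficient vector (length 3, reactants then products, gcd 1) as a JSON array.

T: 3·5 = 15 | 5·0+5·3 = 15
M: 3·5 = 15 | 5·2+5·1 = 15
R: 3·5 = 15 | 5·0+5·3 = 15
A: 3·5 = 15 | 5·2+5·1 = 15
gcd(3,5,5) = 1

Coefficients: [3, 5, 5]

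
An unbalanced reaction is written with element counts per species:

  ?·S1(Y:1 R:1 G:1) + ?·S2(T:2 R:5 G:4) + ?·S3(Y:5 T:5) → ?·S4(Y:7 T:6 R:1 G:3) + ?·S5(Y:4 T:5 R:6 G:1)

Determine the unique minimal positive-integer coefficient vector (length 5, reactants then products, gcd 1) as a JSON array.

Coefficients: [3, 1, 3, 2, 1]

Y: 3·1+1·0+3·5 = 18 | 2·7+1·4 = 18
T: 3·0+1·2+3·5 = 17 | 2·6+1·5 = 17
R: 3·1+1·5+3·0 = 8 | 2·1+1·6 = 8
G: 3·1+1·4+3·0 = 7 | 2·3+1·1 = 7
gcd(3,1,3,2,1) = 1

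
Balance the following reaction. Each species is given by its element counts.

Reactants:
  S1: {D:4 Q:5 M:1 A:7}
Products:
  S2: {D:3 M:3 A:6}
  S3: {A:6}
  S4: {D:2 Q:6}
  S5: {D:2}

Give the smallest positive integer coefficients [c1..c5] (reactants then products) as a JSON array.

D: 6·4 = 24 | 2·3+5·0+5·2+4·2 = 24
Q: 6·5 = 30 | 2·0+5·0+5·6+4·0 = 30
M: 6·1 = 6 | 2·3+5·0+5·0+4·0 = 6
A: 6·7 = 42 | 2·6+5·6+5·0+4·0 = 42
gcd(6,2,5,5,4) = 1

Coefficients: [6, 2, 5, 5, 4]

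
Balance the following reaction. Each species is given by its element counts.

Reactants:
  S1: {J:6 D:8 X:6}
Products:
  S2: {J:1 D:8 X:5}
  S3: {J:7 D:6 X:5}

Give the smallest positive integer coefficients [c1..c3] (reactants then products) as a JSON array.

J: 5·6 = 30 | 2·1+4·7 = 30
D: 5·8 = 40 | 2·8+4·6 = 40
X: 5·6 = 30 | 2·5+4·5 = 30
gcd(5,2,4) = 1

Coefficients: [5, 2, 4]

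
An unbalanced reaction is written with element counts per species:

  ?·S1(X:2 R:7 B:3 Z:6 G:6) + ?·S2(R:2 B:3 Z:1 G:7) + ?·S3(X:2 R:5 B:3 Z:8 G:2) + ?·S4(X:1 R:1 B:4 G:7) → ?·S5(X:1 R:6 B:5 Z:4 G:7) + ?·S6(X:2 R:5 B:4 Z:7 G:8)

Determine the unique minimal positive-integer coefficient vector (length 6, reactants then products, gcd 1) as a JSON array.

Coefficients: [2, 4, 3, 1, 3, 4]

X: 2·2+4·0+3·2+1·1 = 11 | 3·1+4·2 = 11
R: 2·7+4·2+3·5+1·1 = 38 | 3·6+4·5 = 38
B: 2·3+4·3+3·3+1·4 = 31 | 3·5+4·4 = 31
Z: 2·6+4·1+3·8+1·0 = 40 | 3·4+4·7 = 40
G: 2·6+4·7+3·2+1·7 = 53 | 3·7+4·8 = 53
gcd(2,4,3,1,3,4) = 1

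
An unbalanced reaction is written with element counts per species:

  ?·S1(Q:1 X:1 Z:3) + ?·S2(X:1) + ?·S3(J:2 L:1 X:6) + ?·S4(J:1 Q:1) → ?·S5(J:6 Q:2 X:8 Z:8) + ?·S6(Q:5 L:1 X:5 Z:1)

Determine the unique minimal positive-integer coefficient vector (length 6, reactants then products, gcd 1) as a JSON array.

J: 3·0+4·0+1·2+4·1 = 6 | 1·6+1·0 = 6
Q: 3·1+4·0+1·0+4·1 = 7 | 1·2+1·5 = 7
L: 3·0+4·0+1·1+4·0 = 1 | 1·0+1·1 = 1
X: 3·1+4·1+1·6+4·0 = 13 | 1·8+1·5 = 13
Z: 3·3+4·0+1·0+4·0 = 9 | 1·8+1·1 = 9
gcd(3,4,1,4,1,1) = 1

Coefficients: [3, 4, 1, 4, 1, 1]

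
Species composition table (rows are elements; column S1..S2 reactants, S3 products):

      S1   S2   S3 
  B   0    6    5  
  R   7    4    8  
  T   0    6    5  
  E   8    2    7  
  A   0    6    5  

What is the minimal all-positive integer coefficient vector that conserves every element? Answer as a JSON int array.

B: 4·0+5·6 = 30 | 6·5 = 30
R: 4·7+5·4 = 48 | 6·8 = 48
T: 4·0+5·6 = 30 | 6·5 = 30
E: 4·8+5·2 = 42 | 6·7 = 42
A: 4·0+5·6 = 30 | 6·5 = 30
gcd(4,5,6) = 1

Coefficients: [4, 5, 6]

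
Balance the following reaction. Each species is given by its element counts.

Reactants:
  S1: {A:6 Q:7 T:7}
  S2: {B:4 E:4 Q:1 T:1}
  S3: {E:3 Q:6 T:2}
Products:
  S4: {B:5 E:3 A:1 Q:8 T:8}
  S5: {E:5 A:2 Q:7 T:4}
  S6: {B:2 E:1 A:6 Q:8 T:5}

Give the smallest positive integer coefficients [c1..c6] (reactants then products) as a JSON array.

Coefficients: [5, 4, 6, 2, 5, 3]

B: 5·0+4·4+6·0 = 16 | 2·5+5·0+3·2 = 16
E: 5·0+4·4+6·3 = 34 | 2·3+5·5+3·1 = 34
A: 5·6+4·0+6·0 = 30 | 2·1+5·2+3·6 = 30
Q: 5·7+4·1+6·6 = 75 | 2·8+5·7+3·8 = 75
T: 5·7+4·1+6·2 = 51 | 2·8+5·4+3·5 = 51
gcd(5,4,6,2,5,3) = 1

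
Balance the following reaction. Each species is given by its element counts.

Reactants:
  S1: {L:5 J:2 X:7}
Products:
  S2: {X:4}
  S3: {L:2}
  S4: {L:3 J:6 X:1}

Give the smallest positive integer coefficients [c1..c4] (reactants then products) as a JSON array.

Coefficients: [3, 5, 6, 1]

L: 3·5 = 15 | 5·0+6·2+1·3 = 15
J: 3·2 = 6 | 5·0+6·0+1·6 = 6
X: 3·7 = 21 | 5·4+6·0+1·1 = 21
gcd(3,5,6,1) = 1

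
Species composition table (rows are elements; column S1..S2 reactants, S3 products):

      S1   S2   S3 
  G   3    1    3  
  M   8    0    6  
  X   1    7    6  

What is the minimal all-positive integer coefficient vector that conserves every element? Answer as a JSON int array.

G: 3·3+3·1 = 12 | 4·3 = 12
M: 3·8+3·0 = 24 | 4·6 = 24
X: 3·1+3·7 = 24 | 4·6 = 24
gcd(3,3,4) = 1

Coefficients: [3, 3, 4]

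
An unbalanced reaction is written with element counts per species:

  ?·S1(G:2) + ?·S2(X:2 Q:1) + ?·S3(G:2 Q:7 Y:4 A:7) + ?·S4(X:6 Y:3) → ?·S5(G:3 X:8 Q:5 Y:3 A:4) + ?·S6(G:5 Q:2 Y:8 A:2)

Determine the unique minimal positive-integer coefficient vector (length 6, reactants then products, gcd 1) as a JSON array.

Coefficients: [5, 3, 2, 3, 3, 1]

G: 5·2+3·0+2·2+3·0 = 14 | 3·3+1·5 = 14
X: 5·0+3·2+2·0+3·6 = 24 | 3·8+1·0 = 24
Q: 5·0+3·1+2·7+3·0 = 17 | 3·5+1·2 = 17
Y: 5·0+3·0+2·4+3·3 = 17 | 3·3+1·8 = 17
A: 5·0+3·0+2·7+3·0 = 14 | 3·4+1·2 = 14
gcd(5,3,2,3,3,1) = 1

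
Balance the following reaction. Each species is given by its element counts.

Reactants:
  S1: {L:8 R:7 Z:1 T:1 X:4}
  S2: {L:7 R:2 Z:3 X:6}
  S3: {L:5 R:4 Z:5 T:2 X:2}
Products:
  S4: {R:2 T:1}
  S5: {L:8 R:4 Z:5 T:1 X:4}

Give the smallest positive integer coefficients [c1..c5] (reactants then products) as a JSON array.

L: 2·8+1·7+5·5 = 48 | 6·0+6·8 = 48
R: 2·7+1·2+5·4 = 36 | 6·2+6·4 = 36
Z: 2·1+1·3+5·5 = 30 | 6·0+6·5 = 30
T: 2·1+1·0+5·2 = 12 | 6·1+6·1 = 12
X: 2·4+1·6+5·2 = 24 | 6·0+6·4 = 24
gcd(2,1,5,6,6) = 1

Coefficients: [2, 1, 5, 6, 6]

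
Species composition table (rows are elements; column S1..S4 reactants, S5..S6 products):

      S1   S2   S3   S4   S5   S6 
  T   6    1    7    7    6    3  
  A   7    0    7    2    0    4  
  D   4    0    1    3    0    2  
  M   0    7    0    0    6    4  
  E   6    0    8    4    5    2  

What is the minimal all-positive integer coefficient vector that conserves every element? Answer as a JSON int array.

Coefficients: [1, 4, 1, 1, 2, 4]

T: 1·6+4·1+1·7+1·7 = 24 | 2·6+4·3 = 24
A: 1·7+4·0+1·7+1·2 = 16 | 2·0+4·4 = 16
D: 1·4+4·0+1·1+1·3 = 8 | 2·0+4·2 = 8
M: 1·0+4·7+1·0+1·0 = 28 | 2·6+4·4 = 28
E: 1·6+4·0+1·8+1·4 = 18 | 2·5+4·2 = 18
gcd(1,4,1,1,2,4) = 1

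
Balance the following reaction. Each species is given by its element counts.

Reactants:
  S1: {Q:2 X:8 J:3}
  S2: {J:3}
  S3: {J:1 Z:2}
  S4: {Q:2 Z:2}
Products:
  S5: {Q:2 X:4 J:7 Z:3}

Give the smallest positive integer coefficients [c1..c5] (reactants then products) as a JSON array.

Coefficients: [1, 3, 2, 1, 2]

Q: 1·2+3·0+2·0+1·2 = 4 | 2·2 = 4
X: 1·8+3·0+2·0+1·0 = 8 | 2·4 = 8
J: 1·3+3·3+2·1+1·0 = 14 | 2·7 = 14
Z: 1·0+3·0+2·2+1·2 = 6 | 2·3 = 6
gcd(1,3,2,1,2) = 1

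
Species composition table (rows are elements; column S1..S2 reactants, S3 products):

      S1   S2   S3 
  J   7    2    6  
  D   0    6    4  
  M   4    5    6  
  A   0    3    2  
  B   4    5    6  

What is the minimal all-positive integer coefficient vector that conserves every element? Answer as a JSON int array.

J: 2·7+2·2 = 18 | 3·6 = 18
D: 2·0+2·6 = 12 | 3·4 = 12
M: 2·4+2·5 = 18 | 3·6 = 18
A: 2·0+2·3 = 6 | 3·2 = 6
B: 2·4+2·5 = 18 | 3·6 = 18
gcd(2,2,3) = 1

Coefficients: [2, 2, 3]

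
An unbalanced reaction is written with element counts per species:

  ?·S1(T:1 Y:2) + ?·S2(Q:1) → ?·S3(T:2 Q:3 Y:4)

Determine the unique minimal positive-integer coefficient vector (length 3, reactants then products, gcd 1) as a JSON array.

Coefficients: [2, 3, 1]

T: 2·1+3·0 = 2 | 1·2 = 2
Q: 2·0+3·1 = 3 | 1·3 = 3
Y: 2·2+3·0 = 4 | 1·4 = 4
gcd(2,3,1) = 1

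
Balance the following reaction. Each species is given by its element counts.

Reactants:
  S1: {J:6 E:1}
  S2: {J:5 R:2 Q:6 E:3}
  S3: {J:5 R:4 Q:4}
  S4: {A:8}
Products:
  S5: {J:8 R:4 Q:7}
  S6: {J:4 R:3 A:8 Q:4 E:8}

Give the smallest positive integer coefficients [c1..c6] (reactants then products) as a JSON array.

J: 1·6+5·5+5·5+2·0 = 56 | 6·8+2·4 = 56
R: 1·0+5·2+5·4+2·0 = 30 | 6·4+2·3 = 30
A: 1·0+5·0+5·0+2·8 = 16 | 6·0+2·8 = 16
Q: 1·0+5·6+5·4+2·0 = 50 | 6·7+2·4 = 50
E: 1·1+5·3+5·0+2·0 = 16 | 6·0+2·8 = 16
gcd(1,5,5,2,6,2) = 1

Coefficients: [1, 5, 5, 2, 6, 2]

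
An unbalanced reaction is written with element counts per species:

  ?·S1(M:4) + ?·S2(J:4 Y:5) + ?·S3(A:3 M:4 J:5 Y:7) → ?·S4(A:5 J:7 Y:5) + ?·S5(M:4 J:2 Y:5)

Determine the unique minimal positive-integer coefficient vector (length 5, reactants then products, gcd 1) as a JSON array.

A: 1·0+2·0+5·3 = 15 | 3·5+6·0 = 15
M: 1·4+2·0+5·4 = 24 | 3·0+6·4 = 24
J: 1·0+2·4+5·5 = 33 | 3·7+6·2 = 33
Y: 1·0+2·5+5·7 = 45 | 3·5+6·5 = 45
gcd(1,2,5,3,6) = 1

Coefficients: [1, 2, 5, 3, 6]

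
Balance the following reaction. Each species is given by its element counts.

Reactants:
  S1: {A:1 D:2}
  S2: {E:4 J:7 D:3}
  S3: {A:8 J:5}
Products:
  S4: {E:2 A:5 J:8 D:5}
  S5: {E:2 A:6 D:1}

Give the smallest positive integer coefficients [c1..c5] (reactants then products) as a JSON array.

E: 5·0+2·4+2·0 = 8 | 3·2+1·2 = 8
A: 5·1+2·0+2·8 = 21 | 3·5+1·6 = 21
J: 5·0+2·7+2·5 = 24 | 3·8+1·0 = 24
D: 5·2+2·3+2·0 = 16 | 3·5+1·1 = 16
gcd(5,2,2,3,1) = 1

Coefficients: [5, 2, 2, 3, 1]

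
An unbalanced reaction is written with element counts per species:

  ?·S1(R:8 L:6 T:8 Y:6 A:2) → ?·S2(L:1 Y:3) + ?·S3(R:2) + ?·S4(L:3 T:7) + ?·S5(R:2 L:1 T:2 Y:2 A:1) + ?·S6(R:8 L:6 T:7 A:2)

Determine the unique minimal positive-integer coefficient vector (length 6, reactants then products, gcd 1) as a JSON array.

R: 5·8 = 40 | 6·0+6·2+2·0+6·2+2·8 = 40
L: 5·6 = 30 | 6·1+6·0+2·3+6·1+2·6 = 30
T: 5·8 = 40 | 6·0+6·0+2·7+6·2+2·7 = 40
Y: 5·6 = 30 | 6·3+6·0+2·0+6·2+2·0 = 30
A: 5·2 = 10 | 6·0+6·0+2·0+6·1+2·2 = 10
gcd(5,6,6,2,6,2) = 1

Coefficients: [5, 6, 6, 2, 6, 2]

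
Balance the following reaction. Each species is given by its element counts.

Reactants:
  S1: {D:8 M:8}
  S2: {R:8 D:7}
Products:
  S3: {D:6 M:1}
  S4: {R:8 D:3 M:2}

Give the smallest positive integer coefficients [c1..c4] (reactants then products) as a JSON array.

R: 2·0+5·8 = 40 | 6·0+5·8 = 40
D: 2·8+5·7 = 51 | 6·6+5·3 = 51
M: 2·8+5·0 = 16 | 6·1+5·2 = 16
gcd(2,5,6,5) = 1

Coefficients: [2, 5, 6, 5]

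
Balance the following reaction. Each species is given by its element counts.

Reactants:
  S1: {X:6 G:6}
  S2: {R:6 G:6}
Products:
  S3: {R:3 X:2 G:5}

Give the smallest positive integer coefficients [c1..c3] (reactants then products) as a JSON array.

R: 2·0+3·6 = 18 | 6·3 = 18
X: 2·6+3·0 = 12 | 6·2 = 12
G: 2·6+3·6 = 30 | 6·5 = 30
gcd(2,3,6) = 1

Coefficients: [2, 3, 6]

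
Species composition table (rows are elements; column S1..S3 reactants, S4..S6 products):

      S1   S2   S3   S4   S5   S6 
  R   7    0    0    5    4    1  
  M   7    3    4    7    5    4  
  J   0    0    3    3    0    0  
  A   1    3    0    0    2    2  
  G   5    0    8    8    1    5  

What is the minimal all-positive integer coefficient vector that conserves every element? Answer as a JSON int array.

Coefficients: [4, 4, 1, 1, 5, 3]

R: 4·7+4·0+1·0 = 28 | 1·5+5·4+3·1 = 28
M: 4·7+4·3+1·4 = 44 | 1·7+5·5+3·4 = 44
J: 4·0+4·0+1·3 = 3 | 1·3+5·0+3·0 = 3
A: 4·1+4·3+1·0 = 16 | 1·0+5·2+3·2 = 16
G: 4·5+4·0+1·8 = 28 | 1·8+5·1+3·5 = 28
gcd(4,4,1,1,5,3) = 1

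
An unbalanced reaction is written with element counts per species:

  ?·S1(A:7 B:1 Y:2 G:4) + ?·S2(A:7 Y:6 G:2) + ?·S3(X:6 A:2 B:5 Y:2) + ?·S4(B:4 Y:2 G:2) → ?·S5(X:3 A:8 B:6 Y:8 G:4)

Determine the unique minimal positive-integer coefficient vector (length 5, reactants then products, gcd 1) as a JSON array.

Coefficients: [1, 5, 3, 5, 6]

X: 1·0+5·0+3·6+5·0 = 18 | 6·3 = 18
A: 1·7+5·7+3·2+5·0 = 48 | 6·8 = 48
B: 1·1+5·0+3·5+5·4 = 36 | 6·6 = 36
Y: 1·2+5·6+3·2+5·2 = 48 | 6·8 = 48
G: 1·4+5·2+3·0+5·2 = 24 | 6·4 = 24
gcd(1,5,3,5,6) = 1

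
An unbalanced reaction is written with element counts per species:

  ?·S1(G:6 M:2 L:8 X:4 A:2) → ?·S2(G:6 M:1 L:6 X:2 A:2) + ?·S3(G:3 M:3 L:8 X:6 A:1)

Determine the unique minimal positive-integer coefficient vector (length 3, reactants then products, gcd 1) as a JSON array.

G: 5·6 = 30 | 4·6+2·3 = 30
M: 5·2 = 10 | 4·1+2·3 = 10
L: 5·8 = 40 | 4·6+2·8 = 40
X: 5·4 = 20 | 4·2+2·6 = 20
A: 5·2 = 10 | 4·2+2·1 = 10
gcd(5,4,2) = 1

Coefficients: [5, 4, 2]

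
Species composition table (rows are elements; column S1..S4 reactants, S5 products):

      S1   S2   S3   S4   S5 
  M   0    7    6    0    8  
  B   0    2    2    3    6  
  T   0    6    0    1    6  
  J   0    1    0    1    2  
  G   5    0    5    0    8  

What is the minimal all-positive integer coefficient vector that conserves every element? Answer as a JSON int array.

M: 6·0+4·7+2·6+6·0 = 40 | 5·8 = 40
B: 6·0+4·2+2·2+6·3 = 30 | 5·6 = 30
T: 6·0+4·6+2·0+6·1 = 30 | 5·6 = 30
J: 6·0+4·1+2·0+6·1 = 10 | 5·2 = 10
G: 6·5+4·0+2·5+6·0 = 40 | 5·8 = 40
gcd(6,4,2,6,5) = 1

Coefficients: [6, 4, 2, 6, 5]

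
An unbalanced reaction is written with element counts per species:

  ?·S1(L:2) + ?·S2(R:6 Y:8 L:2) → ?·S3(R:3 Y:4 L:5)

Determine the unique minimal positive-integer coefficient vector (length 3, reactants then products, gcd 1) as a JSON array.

Coefficients: [4, 1, 2]

R: 4·0+1·6 = 6 | 2·3 = 6
Y: 4·0+1·8 = 8 | 2·4 = 8
L: 4·2+1·2 = 10 | 2·5 = 10
gcd(4,1,2) = 1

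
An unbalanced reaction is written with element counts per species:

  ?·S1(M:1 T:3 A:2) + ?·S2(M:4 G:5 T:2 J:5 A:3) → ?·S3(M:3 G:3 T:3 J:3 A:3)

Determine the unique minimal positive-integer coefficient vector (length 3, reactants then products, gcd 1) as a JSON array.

M: 3·1+3·4 = 15 | 5·3 = 15
G: 3·0+3·5 = 15 | 5·3 = 15
T: 3·3+3·2 = 15 | 5·3 = 15
J: 3·0+3·5 = 15 | 5·3 = 15
A: 3·2+3·3 = 15 | 5·3 = 15
gcd(3,3,5) = 1

Coefficients: [3, 3, 5]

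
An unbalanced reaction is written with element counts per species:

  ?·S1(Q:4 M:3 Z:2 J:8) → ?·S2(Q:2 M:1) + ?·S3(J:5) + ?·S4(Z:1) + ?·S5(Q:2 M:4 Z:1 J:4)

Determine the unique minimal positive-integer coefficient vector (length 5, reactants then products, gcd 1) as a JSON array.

Q: 3·4 = 12 | 5·2+4·0+5·0+1·2 = 12
M: 3·3 = 9 | 5·1+4·0+5·0+1·4 = 9
Z: 3·2 = 6 | 5·0+4·0+5·1+1·1 = 6
J: 3·8 = 24 | 5·0+4·5+5·0+1·4 = 24
gcd(3,5,4,5,1) = 1

Coefficients: [3, 5, 4, 5, 1]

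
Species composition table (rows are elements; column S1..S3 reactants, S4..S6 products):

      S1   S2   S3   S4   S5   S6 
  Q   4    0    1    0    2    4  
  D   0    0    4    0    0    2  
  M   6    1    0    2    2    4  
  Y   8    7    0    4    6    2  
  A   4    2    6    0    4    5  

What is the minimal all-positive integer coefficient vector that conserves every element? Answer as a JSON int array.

Q: 6·4+2·0+2·1 = 26 | 6·0+5·2+4·4 = 26
D: 6·0+2·0+2·4 = 8 | 6·0+5·0+4·2 = 8
M: 6·6+2·1+2·0 = 38 | 6·2+5·2+4·4 = 38
Y: 6·8+2·7+2·0 = 62 | 6·4+5·6+4·2 = 62
A: 6·4+2·2+2·6 = 40 | 6·0+5·4+4·5 = 40
gcd(6,2,2,6,5,4) = 1

Coefficients: [6, 2, 2, 6, 5, 4]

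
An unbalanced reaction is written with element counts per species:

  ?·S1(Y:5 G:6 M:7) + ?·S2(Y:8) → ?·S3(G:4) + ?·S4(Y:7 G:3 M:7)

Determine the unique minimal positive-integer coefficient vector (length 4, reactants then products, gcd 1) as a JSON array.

Y: 4·5+1·8 = 28 | 3·0+4·7 = 28
G: 4·6+1·0 = 24 | 3·4+4·3 = 24
M: 4·7+1·0 = 28 | 3·0+4·7 = 28
gcd(4,1,3,4) = 1

Coefficients: [4, 1, 3, 4]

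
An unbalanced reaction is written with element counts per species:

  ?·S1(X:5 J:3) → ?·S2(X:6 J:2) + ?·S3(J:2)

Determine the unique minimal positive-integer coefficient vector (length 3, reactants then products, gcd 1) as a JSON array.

X: 6·5 = 30 | 5·6+4·0 = 30
J: 6·3 = 18 | 5·2+4·2 = 18
gcd(6,5,4) = 1

Coefficients: [6, 5, 4]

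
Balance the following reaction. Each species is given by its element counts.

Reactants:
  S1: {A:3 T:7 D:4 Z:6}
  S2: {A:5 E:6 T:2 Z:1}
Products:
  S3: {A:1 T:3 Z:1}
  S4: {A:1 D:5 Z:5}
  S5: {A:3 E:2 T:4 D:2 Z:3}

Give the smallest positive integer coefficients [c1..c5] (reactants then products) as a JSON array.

Coefficients: [4, 1, 6, 2, 3]

A: 4·3+1·5 = 17 | 6·1+2·1+3·3 = 17
E: 4·0+1·6 = 6 | 6·0+2·0+3·2 = 6
T: 4·7+1·2 = 30 | 6·3+2·0+3·4 = 30
D: 4·4+1·0 = 16 | 6·0+2·5+3·2 = 16
Z: 4·6+1·1 = 25 | 6·1+2·5+3·3 = 25
gcd(4,1,6,2,3) = 1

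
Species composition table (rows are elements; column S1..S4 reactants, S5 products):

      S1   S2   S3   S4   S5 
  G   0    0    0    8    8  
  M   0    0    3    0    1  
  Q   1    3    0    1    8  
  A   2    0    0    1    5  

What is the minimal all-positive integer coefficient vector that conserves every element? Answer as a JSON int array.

G: 6·0+5·0+1·0+3·8 = 24 | 3·8 = 24
M: 6·0+5·0+1·3+3·0 = 3 | 3·1 = 3
Q: 6·1+5·3+1·0+3·1 = 24 | 3·8 = 24
A: 6·2+5·0+1·0+3·1 = 15 | 3·5 = 15
gcd(6,5,1,3,3) = 1

Coefficients: [6, 5, 1, 3, 3]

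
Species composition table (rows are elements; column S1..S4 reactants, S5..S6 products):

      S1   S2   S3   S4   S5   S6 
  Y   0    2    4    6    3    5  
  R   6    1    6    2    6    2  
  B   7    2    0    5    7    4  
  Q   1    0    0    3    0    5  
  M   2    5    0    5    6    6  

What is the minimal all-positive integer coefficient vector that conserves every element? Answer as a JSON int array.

Coefficients: [4, 6, 1, 2, 6, 2]

Y: 4·0+6·2+1·4+2·6 = 28 | 6·3+2·5 = 28
R: 4·6+6·1+1·6+2·2 = 40 | 6·6+2·2 = 40
B: 4·7+6·2+1·0+2·5 = 50 | 6·7+2·4 = 50
Q: 4·1+6·0+1·0+2·3 = 10 | 6·0+2·5 = 10
M: 4·2+6·5+1·0+2·5 = 48 | 6·6+2·6 = 48
gcd(4,6,1,2,6,2) = 1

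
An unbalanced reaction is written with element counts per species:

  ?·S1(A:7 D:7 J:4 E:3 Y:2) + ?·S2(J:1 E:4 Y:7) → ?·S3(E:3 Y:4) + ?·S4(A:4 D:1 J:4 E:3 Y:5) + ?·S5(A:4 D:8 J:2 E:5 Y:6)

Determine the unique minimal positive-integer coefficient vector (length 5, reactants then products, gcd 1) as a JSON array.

A: 4·7+6·0 = 28 | 3·0+4·4+3·4 = 28
D: 4·7+6·0 = 28 | 3·0+4·1+3·8 = 28
J: 4·4+6·1 = 22 | 3·0+4·4+3·2 = 22
E: 4·3+6·4 = 36 | 3·3+4·3+3·5 = 36
Y: 4·2+6·7 = 50 | 3·4+4·5+3·6 = 50
gcd(4,6,3,4,3) = 1

Coefficients: [4, 6, 3, 4, 3]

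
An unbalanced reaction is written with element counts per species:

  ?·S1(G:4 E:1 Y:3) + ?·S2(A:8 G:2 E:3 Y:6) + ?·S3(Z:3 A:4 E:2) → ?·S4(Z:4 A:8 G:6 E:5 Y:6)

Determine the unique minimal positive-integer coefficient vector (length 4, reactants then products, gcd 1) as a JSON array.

Coefficients: [4, 1, 4, 3]

Z: 4·0+1·0+4·3 = 12 | 3·4 = 12
A: 4·0+1·8+4·4 = 24 | 3·8 = 24
G: 4·4+1·2+4·0 = 18 | 3·6 = 18
E: 4·1+1·3+4·2 = 15 | 3·5 = 15
Y: 4·3+1·6+4·0 = 18 | 3·6 = 18
gcd(4,1,4,3) = 1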